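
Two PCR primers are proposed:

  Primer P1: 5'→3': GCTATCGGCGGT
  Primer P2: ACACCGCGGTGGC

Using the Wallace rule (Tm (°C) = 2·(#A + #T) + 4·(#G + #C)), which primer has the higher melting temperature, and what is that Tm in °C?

Primer P2, 46°C

Primer P1: A+T=4, G+C=8 → Tm = 2(4)+4(8) = 40°C
Primer P2: A+T=3, G+C=10 → Tm = 2(3)+4(10) = 46°C
40°C vs 46°C → primer P2 is higher.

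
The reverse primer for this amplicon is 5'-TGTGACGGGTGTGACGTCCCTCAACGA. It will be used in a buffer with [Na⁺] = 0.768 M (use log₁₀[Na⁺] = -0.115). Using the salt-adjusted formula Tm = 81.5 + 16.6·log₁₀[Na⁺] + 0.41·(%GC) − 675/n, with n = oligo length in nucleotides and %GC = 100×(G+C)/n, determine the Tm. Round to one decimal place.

78.9°C

Length n = 27. Counting bases: G=9, A=5, C=7, T=6
G+C = 16, so %GC = 16/27 × 100 = 59.259%
Salt term: 16.6 × (-0.115) = -1.909
GC term: 0.41 × 59.259 = 24.296; length term: −675/27 = −25
Tm = 81.5 + (-1.909) + 24.296 − 25 = 78.887 → 78.9°C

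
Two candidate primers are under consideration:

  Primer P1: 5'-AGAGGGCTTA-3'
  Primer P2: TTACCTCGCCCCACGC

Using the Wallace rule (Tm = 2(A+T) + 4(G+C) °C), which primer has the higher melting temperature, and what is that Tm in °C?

Primer P2, 54°C

Primer P1: A+T=5, G+C=5 → Tm = 2(5)+4(5) = 30°C
Primer P2: A+T=5, G+C=11 → Tm = 2(5)+4(11) = 54°C
30°C vs 54°C → primer P2 is higher.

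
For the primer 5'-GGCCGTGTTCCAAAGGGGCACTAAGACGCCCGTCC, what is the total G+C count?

23

Base counts: T=5, G=11, A=7, C=12
G+C = 11 + 12 = 23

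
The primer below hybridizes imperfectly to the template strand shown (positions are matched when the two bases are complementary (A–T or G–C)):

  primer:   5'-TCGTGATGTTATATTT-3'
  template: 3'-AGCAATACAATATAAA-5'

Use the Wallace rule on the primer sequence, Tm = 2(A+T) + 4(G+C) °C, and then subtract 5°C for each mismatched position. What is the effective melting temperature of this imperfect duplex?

35°C

Primer base counts: A=3, T=9, G=3, C=1 → A+T=12, G+C=4
Perfect-match Tm = 2(12) + 4(4) = 24 + 16 = 40°C
Mismatches (positions where the bases are not complementary): 1 (at position 5)
Effective Tm = 40 − 1×5 = 40 − 5 = 35°C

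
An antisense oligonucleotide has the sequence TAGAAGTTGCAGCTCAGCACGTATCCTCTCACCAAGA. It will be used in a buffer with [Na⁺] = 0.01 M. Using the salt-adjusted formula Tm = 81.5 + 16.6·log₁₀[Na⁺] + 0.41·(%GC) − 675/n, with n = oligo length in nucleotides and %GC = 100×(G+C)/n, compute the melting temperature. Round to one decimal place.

Length n = 37. C=11, G=7, A=11, T=8
G+C = 18, so %GC = 18/37 × 100 = 48.649%
Salt term: 16.6 × (-2) = -33.2
GC term: 0.41 × 48.649 = 19.946; length term: −675/37 = −18.243
Tm = 81.5 + (-33.2) + 19.946 − 18.243 = 50.003 → 50.0°C

50.0°C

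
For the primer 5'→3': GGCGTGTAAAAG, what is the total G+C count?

6

Base counts: A=4, T=2, C=1, G=5
Total G or C: 5 + 1 = 6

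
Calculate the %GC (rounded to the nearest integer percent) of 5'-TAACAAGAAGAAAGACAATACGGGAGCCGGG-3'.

48%

Scanning the sequence gives C=5, A=14, T=2, G=10.
G+C = 10 + 5 = 15 out of 31 bases
%GC = 15/31 × 100 = 48.39% ≈ 48%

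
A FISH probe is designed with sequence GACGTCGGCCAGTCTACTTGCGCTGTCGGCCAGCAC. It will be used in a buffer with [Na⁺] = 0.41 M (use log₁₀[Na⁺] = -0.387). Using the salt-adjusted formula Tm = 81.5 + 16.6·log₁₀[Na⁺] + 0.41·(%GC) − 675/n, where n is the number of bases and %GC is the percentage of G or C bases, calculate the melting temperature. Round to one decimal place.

Length n = 36. Counting bases: C=13, G=11, A=5, T=7
G+C = 24, so %GC = 24/36 × 100 = 66.667%
Salt term: 16.6 × (-0.387) = -6.424
GC term: 0.41 × 66.667 = 27.333; length term: −675/36 = −18.75
Tm = 81.5 + (-6.424) + 27.333 − 18.75 = 83.659 → 83.7°C

83.7°C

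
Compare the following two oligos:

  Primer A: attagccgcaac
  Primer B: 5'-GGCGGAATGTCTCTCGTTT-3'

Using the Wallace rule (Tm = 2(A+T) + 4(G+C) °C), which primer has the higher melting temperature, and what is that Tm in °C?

Primer A: A+T=6, G+C=6 → Tm = 2(6)+4(6) = 36°C
Primer B: A+T=9, G+C=10 → Tm = 2(9)+4(10) = 58°C
36°C vs 58°C → primer B is higher.

Primer B, 58°C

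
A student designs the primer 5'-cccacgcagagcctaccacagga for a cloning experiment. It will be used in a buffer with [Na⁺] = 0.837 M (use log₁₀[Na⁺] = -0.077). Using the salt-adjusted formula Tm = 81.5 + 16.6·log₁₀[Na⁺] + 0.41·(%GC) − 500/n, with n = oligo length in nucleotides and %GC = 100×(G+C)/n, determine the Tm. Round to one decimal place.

Length n = 23. C=10, T=1, A=7, G=5
G+C = 15, so %GC = 15/23 × 100 = 65.217%
Salt term: 16.6 × (-0.077) = -1.278
GC term: 0.41 × 65.217 = 26.739; length term: −500/23 = −21.739
Tm = 81.5 + (-1.278) + 26.739 − 21.739 = 85.222 → 85.2°C

85.2°C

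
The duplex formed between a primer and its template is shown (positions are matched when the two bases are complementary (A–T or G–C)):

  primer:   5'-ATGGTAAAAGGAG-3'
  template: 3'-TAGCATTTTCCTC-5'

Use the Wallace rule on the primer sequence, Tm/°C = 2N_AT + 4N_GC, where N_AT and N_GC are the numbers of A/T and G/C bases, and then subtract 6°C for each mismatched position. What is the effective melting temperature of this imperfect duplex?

30°C

Primer base counts: A=6, T=2, G=5, C=0 → A+T=8, G+C=5
Perfect-match Tm = 2(8) + 4(5) = 16 + 20 = 36°C
Mismatches (positions where the bases are not complementary): 1 (at position 3)
Effective Tm = 36 − 1×6 = 36 − 6 = 30°C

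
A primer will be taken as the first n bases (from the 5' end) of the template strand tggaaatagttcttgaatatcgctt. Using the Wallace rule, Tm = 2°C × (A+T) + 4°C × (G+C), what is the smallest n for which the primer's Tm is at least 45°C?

First 17 bases: TGGAAATAGTTCTTGAA → Tm = 44°C (< 45°C)
First 18 bases: TGGAAATAGTTCTTGAAT → Tm = 46°C (≥ 45°C)
Since every base adds ≥2°C, Tm only increases with n, so the threshold is first crossed at n = 18.

n = 18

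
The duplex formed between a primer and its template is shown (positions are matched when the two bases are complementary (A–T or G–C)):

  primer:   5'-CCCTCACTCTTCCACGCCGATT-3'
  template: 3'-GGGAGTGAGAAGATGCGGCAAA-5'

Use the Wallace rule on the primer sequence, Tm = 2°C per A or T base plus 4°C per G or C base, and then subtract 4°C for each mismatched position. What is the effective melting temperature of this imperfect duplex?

62°C

Primer base counts: A=3, T=6, G=2, C=11 → A+T=9, G+C=13
Perfect-match Tm = 2(9) + 4(13) = 18 + 52 = 70°C
Mismatches (positions where the bases are not complementary): 2 (at positions 13, 20)
Effective Tm = 70 − 2×4 = 70 − 8 = 62°C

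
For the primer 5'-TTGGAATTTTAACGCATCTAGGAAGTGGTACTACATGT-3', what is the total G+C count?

Scanning the sequence gives A=11, C=5, T=13, G=9.
Total G or C: 9 + 5 = 14

14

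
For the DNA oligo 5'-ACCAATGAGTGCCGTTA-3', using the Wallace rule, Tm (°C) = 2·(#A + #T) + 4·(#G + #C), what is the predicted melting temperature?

50°C

T=4, A=5, G=4, C=4
A+T = 9, G+C = 8
Tm = 2×9 + 4×8 = 50°C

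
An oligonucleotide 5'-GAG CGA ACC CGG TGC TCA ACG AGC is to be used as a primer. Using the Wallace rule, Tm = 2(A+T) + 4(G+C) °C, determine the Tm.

Base counts: A=6, T=2, G=8, C=8
AT pairs contribute 8, GC pairs contribute 16.
Tm = 2×8 + 4×16 = 80°C

80°C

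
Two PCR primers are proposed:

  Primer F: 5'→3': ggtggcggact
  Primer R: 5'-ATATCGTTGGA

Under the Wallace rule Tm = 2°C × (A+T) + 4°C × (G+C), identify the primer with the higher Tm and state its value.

Primer F: A+T=3, G+C=8 → Tm = 2(3)+4(8) = 38°C
Primer R: A+T=7, G+C=4 → Tm = 2(7)+4(4) = 30°C
38°C vs 30°C → primer F is higher.

Primer F, 38°C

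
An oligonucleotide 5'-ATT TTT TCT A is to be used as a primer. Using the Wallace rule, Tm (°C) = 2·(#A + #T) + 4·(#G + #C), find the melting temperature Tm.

22°C

T=7, A=2, G=0, C=1
So N_AT = 9 and N_GC = 1.
Tm = 2×9 + 4×1 = 22°C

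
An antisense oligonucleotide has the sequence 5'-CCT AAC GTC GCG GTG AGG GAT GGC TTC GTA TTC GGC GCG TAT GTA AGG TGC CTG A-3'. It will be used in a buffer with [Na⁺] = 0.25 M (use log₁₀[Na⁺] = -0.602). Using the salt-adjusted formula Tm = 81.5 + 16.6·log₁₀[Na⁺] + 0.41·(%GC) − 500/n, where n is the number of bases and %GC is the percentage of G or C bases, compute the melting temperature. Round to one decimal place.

86.3°C

Length n = 55. Base counts: G=20, A=9, C=12, T=14
G+C = 32, so %GC = 32/55 × 100 = 58.182%
Salt term: 16.6 × (-0.602) = -9.993
GC term: 0.41 × 58.182 = 23.855; length term: −500/55 = −9.091
Tm = 81.5 + (-9.993) + 23.855 − 9.091 = 86.271 → 86.3°C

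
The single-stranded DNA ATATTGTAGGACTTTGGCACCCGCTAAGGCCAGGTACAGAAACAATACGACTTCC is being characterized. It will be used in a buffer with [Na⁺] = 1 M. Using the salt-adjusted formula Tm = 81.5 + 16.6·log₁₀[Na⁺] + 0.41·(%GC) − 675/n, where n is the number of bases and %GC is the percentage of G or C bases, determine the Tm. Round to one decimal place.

88.6°C

Length n = 55. Scanning the sequence gives G=12, A=17, C=14, T=12.
G+C = 26, so %GC = 26/55 × 100 = 47.273%
Salt term: 16.6 × (0) = 0
GC term: 0.41 × 47.273 = 19.382; length term: −675/55 = −12.273
Tm = 81.5 + (0) + 19.382 − 12.273 = 88.609 → 88.6°C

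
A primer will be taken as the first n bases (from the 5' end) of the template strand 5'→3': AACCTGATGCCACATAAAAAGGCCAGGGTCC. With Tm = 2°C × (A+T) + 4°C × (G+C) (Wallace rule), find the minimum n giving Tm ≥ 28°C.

First 9 bases: AACCTGATG → Tm = 26°C (< 28°C)
First 10 bases: AACCTGATGC → Tm = 30°C (≥ 28°C)
Since every base adds ≥2°C, Tm only increases with n, so the threshold is first crossed at n = 10.

n = 10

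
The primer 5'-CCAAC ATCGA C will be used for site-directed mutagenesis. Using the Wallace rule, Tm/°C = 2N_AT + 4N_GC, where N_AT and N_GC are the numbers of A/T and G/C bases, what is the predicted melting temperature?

Counting bases: G=1, T=1, C=5, A=4
A+T = 5, G+C = 6
Tm = 4·6 + 2·5 = 24 + 10 = 34°C

34°C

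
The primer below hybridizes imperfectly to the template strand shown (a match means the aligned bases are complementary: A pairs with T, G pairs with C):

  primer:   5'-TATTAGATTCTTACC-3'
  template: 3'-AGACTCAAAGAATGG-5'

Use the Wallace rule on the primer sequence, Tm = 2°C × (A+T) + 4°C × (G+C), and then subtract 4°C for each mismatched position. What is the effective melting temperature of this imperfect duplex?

Primer base counts: A=4, T=7, G=1, C=3 → A+T=11, G+C=4
Perfect-match Tm = 2(11) + 4(4) = 22 + 16 = 38°C
Mismatches (positions where the bases are not complementary): 3 (at positions 2, 4, 7)
Effective Tm = 38 − 3×4 = 38 − 12 = 26°C

26°C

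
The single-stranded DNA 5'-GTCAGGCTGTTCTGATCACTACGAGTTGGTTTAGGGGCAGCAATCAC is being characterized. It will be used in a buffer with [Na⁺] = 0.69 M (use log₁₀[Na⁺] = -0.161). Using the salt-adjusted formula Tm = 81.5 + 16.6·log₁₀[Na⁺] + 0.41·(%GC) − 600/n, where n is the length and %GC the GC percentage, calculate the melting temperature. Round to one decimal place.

Length n = 47. Scanning the sequence gives G=14, C=10, T=13, A=10.
G+C = 24, so %GC = 24/47 × 100 = 51.064%
Salt term: 16.6 × (-0.161) = -2.673
GC term: 0.41 × 51.064 = 20.936; length term: −600/47 = −12.766
Tm = 81.5 + (-2.673) + 20.936 − 12.766 = 86.997 → 87.0°C

87.0°C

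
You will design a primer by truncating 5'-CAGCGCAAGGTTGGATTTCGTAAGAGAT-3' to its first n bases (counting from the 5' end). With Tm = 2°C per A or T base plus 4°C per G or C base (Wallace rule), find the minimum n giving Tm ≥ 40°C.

n = 13

First 12 bases: CAGCGCAAGGTT → Tm = 38°C (< 40°C)
First 13 bases: CAGCGCAAGGTTG → Tm = 42°C (≥ 40°C)
Each additional base adds 2°C (A/T) or 4°C (G/C), so Tm is non-decreasing in n; n = 13 is the first length to reach 40°C.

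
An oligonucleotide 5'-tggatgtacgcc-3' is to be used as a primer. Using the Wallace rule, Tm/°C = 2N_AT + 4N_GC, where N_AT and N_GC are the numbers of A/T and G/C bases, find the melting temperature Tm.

38°C

Scanning the sequence gives T=3, G=4, A=2, C=3.
So N_AT = 5 and N_GC = 7.
Tm = 4·7 + 2·5 = 28 + 10 = 38°C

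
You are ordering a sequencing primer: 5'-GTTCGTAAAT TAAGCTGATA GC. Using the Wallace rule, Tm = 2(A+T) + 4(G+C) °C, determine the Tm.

60°C

Counting bases: A=7, G=5, T=7, C=3
AT pairs contribute 14, GC pairs contribute 8.
Tm = 4·8 + 2·14 = 32 + 28 = 60°C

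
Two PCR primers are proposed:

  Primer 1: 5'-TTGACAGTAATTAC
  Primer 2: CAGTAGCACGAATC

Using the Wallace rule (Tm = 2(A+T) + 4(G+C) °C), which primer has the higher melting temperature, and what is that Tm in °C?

Primer 2, 42°C

Primer 1: A+T=10, G+C=4 → Tm = 2(10)+4(4) = 36°C
Primer 2: A+T=7, G+C=7 → Tm = 2(7)+4(7) = 42°C
36°C vs 42°C → primer 2 is higher.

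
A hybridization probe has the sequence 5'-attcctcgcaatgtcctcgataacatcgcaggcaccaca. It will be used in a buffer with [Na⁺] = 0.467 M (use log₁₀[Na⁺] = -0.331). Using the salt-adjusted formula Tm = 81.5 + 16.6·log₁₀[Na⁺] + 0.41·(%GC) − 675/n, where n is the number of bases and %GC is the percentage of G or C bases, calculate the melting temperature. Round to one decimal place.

79.7°C

Length n = 39. Scanning the sequence gives C=14, A=11, G=6, T=8.
G+C = 20, so %GC = 20/39 × 100 = 51.282%
Salt term: 16.6 × (-0.331) = -5.495
GC term: 0.41 × 51.282 = 21.026; length term: −675/39 = −17.308
Tm = 81.5 + (-5.495) + 21.026 − 17.308 = 79.723 → 79.7°C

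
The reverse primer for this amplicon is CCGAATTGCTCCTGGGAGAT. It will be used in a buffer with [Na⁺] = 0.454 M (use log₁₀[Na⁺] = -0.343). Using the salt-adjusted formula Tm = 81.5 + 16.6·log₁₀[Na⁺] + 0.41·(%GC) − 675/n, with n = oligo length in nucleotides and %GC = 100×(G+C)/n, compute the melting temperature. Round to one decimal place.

Length n = 20. Base counts: C=5, A=4, T=5, G=6
G+C = 11, so %GC = 11/20 × 100 = 55%
Salt term: 16.6 × (-0.343) = -5.694
GC term: 0.41 × 55 = 22.55; length term: −675/20 = −33.75
Tm = 81.5 + (-5.694) + 22.55 − 33.75 = 64.606 → 64.6°C

64.6°C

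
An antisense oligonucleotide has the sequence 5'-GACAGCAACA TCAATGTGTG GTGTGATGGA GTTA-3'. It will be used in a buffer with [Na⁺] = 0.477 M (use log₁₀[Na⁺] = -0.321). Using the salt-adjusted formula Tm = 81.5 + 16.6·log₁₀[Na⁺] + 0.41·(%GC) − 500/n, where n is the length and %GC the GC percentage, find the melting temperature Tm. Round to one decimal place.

Length n = 34. Scanning the sequence gives A=10, G=11, T=9, C=4.
G+C = 15, so %GC = 15/34 × 100 = 44.118%
Salt term: 16.6 × (-0.321) = -5.329
GC term: 0.41 × 44.118 = 18.088; length term: −500/34 = −14.706
Tm = 81.5 + (-5.329) + 18.088 − 14.706 = 79.553 → 79.6°C

79.6°C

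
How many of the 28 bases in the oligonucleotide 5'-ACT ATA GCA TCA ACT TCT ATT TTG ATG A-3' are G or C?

Counting bases: C=5, T=11, A=9, G=3
G+C = 3 + 5 = 8

8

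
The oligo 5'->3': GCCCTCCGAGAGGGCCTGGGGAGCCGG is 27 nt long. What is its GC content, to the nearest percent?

T=2, G=13, A=3, C=9
G+C = 13 + 9 = 22 out of 27 bases
%GC = 22/27 × 100 = 81.48% ≈ 81%

81%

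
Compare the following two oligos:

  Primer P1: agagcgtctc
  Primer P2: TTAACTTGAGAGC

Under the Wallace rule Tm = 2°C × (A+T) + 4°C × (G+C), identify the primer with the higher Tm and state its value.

Primer P1: A+T=4, G+C=6 → Tm = 2(4)+4(6) = 32°C
Primer P2: A+T=8, G+C=5 → Tm = 2(8)+4(5) = 36°C
32°C vs 36°C → primer P2 is higher.

Primer P2, 36°C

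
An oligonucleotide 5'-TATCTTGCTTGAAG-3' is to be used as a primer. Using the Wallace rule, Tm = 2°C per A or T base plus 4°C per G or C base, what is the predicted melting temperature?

38°C

G=3, C=2, T=6, A=3
AT pairs contribute 9, GC pairs contribute 5.
Tm = 2×9 + 4×5 = 38°C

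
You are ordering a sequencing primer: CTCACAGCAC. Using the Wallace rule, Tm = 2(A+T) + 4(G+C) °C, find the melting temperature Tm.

32°C

T=1, C=5, G=1, A=3
So N_AT = 4 and N_GC = 6.
Tm = 2×4 + 4×6 = 32°C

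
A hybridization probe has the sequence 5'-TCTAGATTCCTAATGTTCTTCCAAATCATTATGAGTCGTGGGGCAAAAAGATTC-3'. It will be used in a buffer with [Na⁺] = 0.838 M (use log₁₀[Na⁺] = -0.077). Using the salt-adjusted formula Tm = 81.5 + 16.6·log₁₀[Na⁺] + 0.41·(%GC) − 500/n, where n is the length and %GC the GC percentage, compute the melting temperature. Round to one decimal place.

Length n = 54. Counting bases: T=18, G=10, C=10, A=16
G+C = 20, so %GC = 20/54 × 100 = 37.037%
Salt term: 16.6 × (-0.077) = -1.278
GC term: 0.41 × 37.037 = 15.185; length term: −500/54 = −9.259
Tm = 81.5 + (-1.278) + 15.185 − 9.259 = 86.148 → 86.1°C

86.1°C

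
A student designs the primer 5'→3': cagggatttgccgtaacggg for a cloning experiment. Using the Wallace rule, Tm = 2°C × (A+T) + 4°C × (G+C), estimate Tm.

64°C

Base counts: T=4, C=4, A=4, G=8
A+T = 8, G+C = 12
Tm = 2(8) + 4(12) = 16 + 48 = 64°C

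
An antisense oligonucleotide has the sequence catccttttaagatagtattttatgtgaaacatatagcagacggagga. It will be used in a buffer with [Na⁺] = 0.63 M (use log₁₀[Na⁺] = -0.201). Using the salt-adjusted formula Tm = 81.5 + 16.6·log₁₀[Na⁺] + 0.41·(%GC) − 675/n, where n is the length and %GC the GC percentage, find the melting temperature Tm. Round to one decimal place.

77.8°C

Length n = 48. Counting bases: A=17, G=10, C=6, T=15
G+C = 16, so %GC = 16/48 × 100 = 33.333%
Salt term: 16.6 × (-0.201) = -3.337
GC term: 0.41 × 33.333 = 13.667; length term: −675/48 = −14.062
Tm = 81.5 + (-3.337) + 13.667 − 14.062 = 77.768 → 77.8°C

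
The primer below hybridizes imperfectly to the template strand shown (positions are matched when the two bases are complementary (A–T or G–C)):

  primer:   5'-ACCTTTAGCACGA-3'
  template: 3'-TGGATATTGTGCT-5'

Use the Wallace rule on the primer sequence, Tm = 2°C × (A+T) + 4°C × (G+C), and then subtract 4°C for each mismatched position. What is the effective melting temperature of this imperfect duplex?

Primer base counts: A=4, T=3, G=2, C=4 → A+T=7, G+C=6
Perfect-match Tm = 2(7) + 4(6) = 14 + 24 = 38°C
Mismatches (positions where the bases are not complementary): 2 (at positions 5, 8)
Effective Tm = 38 − 2×4 = 38 − 8 = 30°C

30°C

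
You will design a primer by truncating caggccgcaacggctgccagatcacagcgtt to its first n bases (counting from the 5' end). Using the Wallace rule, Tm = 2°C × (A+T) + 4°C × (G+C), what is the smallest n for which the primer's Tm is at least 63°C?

First 17 bases: CAGGCCGCAACGGCTGC → Tm = 60°C (< 63°C)
First 18 bases: CAGGCCGCAACGGCTGCC → Tm = 64°C (≥ 63°C)
Since every base adds ≥2°C, Tm only increases with n, so the threshold is first crossed at n = 18.

n = 18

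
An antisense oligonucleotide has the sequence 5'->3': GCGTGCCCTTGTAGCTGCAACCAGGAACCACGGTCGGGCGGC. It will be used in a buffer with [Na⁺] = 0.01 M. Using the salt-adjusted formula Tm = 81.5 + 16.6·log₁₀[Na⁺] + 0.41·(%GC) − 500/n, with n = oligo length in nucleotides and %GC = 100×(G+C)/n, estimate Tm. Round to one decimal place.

Length n = 42. Base counts: G=15, A=7, T=6, C=14
G+C = 29, so %GC = 29/42 × 100 = 69.048%
Salt term: 16.6 × (-2) = -33.2
GC term: 0.41 × 69.048 = 28.31; length term: −500/42 = −11.905
Tm = 81.5 + (-33.2) + 28.31 − 11.905 = 64.705 → 64.7°C

64.7°C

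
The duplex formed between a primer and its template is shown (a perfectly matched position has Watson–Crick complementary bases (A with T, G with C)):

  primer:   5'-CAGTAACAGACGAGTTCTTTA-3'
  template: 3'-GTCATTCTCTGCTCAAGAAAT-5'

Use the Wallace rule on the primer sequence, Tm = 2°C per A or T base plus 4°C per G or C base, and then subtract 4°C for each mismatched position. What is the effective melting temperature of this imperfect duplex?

54°C

Primer base counts: A=7, T=6, G=4, C=4 → A+T=13, G+C=8
Perfect-match Tm = 2(13) + 4(8) = 26 + 32 = 58°C
Mismatches (positions where the bases are not complementary): 1 (at position 7)
Effective Tm = 58 − 1×4 = 58 − 4 = 54°C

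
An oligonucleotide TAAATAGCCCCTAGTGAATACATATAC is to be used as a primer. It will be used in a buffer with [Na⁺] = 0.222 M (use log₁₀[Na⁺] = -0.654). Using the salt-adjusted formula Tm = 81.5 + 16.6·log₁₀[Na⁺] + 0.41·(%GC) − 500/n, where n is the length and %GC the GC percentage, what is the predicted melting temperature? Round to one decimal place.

65.8°C

Length n = 27. T=7, C=6, A=11, G=3
G+C = 9, so %GC = 9/27 × 100 = 33.333%
Salt term: 16.6 × (-0.654) = -10.856
GC term: 0.41 × 33.333 = 13.667; length term: −500/27 = −18.519
Tm = 81.5 + (-10.856) + 13.667 − 18.519 = 65.792 → 65.8°C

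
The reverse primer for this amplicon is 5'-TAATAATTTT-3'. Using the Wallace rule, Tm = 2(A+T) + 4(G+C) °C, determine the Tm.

20°C

Counting bases: G=0, T=6, C=0, A=4
A+T = 10, G+C = 0
Tm = 4·0 + 2·10 = 0 + 20 = 20°C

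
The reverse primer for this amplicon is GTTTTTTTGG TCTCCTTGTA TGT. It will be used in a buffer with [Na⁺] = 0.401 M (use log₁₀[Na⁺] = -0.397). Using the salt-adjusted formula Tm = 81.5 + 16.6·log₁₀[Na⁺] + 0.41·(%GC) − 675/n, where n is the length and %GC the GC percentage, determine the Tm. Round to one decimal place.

59.8°C

Length n = 23. Scanning the sequence gives C=3, G=5, T=14, A=1.
G+C = 8, so %GC = 8/23 × 100 = 34.783%
Salt term: 16.6 × (-0.397) = -6.59
GC term: 0.41 × 34.783 = 14.261; length term: −675/23 = −29.348
Tm = 81.5 + (-6.59) + 14.261 − 29.348 = 59.823 → 59.8°C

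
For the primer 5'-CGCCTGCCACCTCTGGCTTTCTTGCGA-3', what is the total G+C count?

Scanning the sequence gives G=6, A=2, T=8, C=11.
G+C = 6 + 11 = 17

17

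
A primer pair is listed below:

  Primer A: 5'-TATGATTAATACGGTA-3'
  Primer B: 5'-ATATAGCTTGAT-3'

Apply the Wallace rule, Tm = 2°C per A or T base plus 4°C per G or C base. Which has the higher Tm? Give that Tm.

Primer A: A+T=12, G+C=4 → Tm = 2(12)+4(4) = 40°C
Primer B: A+T=9, G+C=3 → Tm = 2(9)+4(3) = 30°C
40°C vs 30°C → primer A is higher.

Primer A, 40°C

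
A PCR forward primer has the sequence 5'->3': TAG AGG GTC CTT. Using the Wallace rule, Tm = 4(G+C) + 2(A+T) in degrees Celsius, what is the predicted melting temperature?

36°C

Base counts: C=2, G=4, A=2, T=4
So N_AT = 6 and N_GC = 6.
Tm = 2×6 + 4×6 = 36°C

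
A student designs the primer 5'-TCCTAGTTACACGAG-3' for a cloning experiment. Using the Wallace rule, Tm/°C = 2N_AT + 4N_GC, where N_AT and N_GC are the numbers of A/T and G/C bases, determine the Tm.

44°C

Base counts: G=3, C=4, T=4, A=4
So N_AT = 8 and N_GC = 7.
Tm = 2(8) + 4(7) = 16 + 28 = 44°C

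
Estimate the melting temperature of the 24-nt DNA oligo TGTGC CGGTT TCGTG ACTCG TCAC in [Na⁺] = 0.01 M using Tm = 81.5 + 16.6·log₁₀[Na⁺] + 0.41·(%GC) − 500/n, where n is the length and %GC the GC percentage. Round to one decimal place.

Length n = 24. Counting bases: T=8, G=7, C=7, A=2
G+C = 14, so %GC = 14/24 × 100 = 58.333%
Salt term: 16.6 × (-2) = -33.2
GC term: 0.41 × 58.333 = 23.917; length term: −500/24 = −20.833
Tm = 81.5 + (-33.2) + 23.917 − 20.833 = 51.384 → 51.4°C

51.4°C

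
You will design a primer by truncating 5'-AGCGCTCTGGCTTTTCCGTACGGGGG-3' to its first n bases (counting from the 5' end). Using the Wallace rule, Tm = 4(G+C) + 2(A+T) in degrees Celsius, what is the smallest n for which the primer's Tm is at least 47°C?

n = 16

First 15 bases: AGCGCTCTGGCTTTT → Tm = 46°C (< 47°C)
First 16 bases: AGCGCTCTGGCTTTTC → Tm = 50°C (≥ 47°C)
Since every base adds ≥2°C, Tm only increases with n, so the threshold is first crossed at n = 16.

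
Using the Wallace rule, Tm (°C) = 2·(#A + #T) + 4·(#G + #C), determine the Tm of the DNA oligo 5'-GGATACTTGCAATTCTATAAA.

54°C

Counting bases: G=3, A=8, T=7, C=3
So N_AT = 15 and N_GC = 6.
Tm = 2×15 + 4×6 = 54°C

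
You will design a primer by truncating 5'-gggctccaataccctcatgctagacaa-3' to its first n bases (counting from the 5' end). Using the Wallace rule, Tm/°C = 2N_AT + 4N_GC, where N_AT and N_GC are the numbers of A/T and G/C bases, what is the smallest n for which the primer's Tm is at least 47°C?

n = 15

First 14 bases: GGGCTCCAATACCC → Tm = 46°C (< 47°C)
First 15 bases: GGGCTCCAATACCCT → Tm = 48°C (≥ 47°C)
Since every base adds ≥2°C, Tm only increases with n, so the threshold is first crossed at n = 15.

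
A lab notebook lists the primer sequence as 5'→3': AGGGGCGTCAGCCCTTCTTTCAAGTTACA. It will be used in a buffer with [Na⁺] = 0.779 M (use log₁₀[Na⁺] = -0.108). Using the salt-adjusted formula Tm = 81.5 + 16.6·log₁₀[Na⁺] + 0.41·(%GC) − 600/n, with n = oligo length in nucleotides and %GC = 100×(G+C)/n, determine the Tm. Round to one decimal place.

Length n = 29. Base counts: G=7, T=8, C=8, A=6
G+C = 15, so %GC = 15/29 × 100 = 51.724%
Salt term: 16.6 × (-0.108) = -1.793
GC term: 0.41 × 51.724 = 21.207; length term: −600/29 = −20.69
Tm = 81.5 + (-1.793) + 21.207 − 20.69 = 80.224 → 80.2°C

80.2°C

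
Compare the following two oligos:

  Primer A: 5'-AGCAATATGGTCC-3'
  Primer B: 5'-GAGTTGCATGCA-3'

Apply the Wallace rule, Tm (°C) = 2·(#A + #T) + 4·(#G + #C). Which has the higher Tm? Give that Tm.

Primer A, 38°C

Primer A: A+T=7, G+C=6 → Tm = 2(7)+4(6) = 38°C
Primer B: A+T=6, G+C=6 → Tm = 2(6)+4(6) = 36°C
38°C vs 36°C → primer A is higher.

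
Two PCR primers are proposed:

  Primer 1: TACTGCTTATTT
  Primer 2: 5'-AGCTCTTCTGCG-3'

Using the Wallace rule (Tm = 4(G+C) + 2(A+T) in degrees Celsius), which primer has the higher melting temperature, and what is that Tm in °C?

Primer 2, 38°C

Primer 1: A+T=9, G+C=3 → Tm = 2(9)+4(3) = 30°C
Primer 2: A+T=5, G+C=7 → Tm = 2(5)+4(7) = 38°C
30°C vs 38°C → primer 2 is higher.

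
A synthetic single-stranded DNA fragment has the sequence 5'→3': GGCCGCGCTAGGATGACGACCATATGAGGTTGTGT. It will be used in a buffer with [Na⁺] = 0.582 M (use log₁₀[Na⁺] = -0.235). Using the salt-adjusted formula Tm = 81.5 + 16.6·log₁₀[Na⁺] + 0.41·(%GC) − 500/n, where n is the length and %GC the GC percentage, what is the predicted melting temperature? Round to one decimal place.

Length n = 35. A=7, G=13, C=7, T=8
G+C = 20, so %GC = 20/35 × 100 = 57.143%
Salt term: 16.6 × (-0.235) = -3.901
GC term: 0.41 × 57.143 = 23.429; length term: −500/35 = −14.286
Tm = 81.5 + (-3.901) + 23.429 − 14.286 = 86.742 → 86.7°C

86.7°C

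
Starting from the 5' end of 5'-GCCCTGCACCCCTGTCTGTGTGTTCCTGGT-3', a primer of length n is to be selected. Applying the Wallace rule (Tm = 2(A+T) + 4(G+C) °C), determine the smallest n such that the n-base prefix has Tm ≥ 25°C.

n = 7

First 6 bases: GCCCTG → Tm = 22°C (< 25°C)
First 7 bases: GCCCTGC → Tm = 26°C (≥ 25°C)
Each additional base adds 2°C (A/T) or 4°C (G/C), so Tm is non-decreasing in n; n = 7 is the first length to reach 25°C.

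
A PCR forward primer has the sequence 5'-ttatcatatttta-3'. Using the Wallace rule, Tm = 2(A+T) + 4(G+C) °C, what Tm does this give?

28°C

Scanning the sequence gives A=4, C=1, T=8, G=0.
So N_AT = 12 and N_GC = 1.
Tm = 2(12) + 4(1) = 24 + 4 = 28°C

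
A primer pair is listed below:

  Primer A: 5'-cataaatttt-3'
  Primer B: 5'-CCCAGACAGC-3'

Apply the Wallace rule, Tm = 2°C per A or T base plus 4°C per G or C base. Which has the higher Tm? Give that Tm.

Primer A: A+T=9, G+C=1 → Tm = 2(9)+4(1) = 22°C
Primer B: A+T=3, G+C=7 → Tm = 2(3)+4(7) = 34°C
22°C vs 34°C → primer B is higher.

Primer B, 34°C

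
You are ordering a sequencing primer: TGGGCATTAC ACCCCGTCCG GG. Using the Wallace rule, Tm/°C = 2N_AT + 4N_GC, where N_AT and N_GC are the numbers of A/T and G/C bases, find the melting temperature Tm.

Scanning the sequence gives T=4, C=8, G=7, A=3.
AT pairs contribute 7, GC pairs contribute 15.
Tm = 2(7) + 4(15) = 14 + 60 = 74°C

74°C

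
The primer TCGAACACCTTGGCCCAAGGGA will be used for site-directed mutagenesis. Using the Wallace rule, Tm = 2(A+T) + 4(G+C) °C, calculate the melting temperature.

Counting bases: A=6, G=6, C=7, T=3
A+T = 9, G+C = 13
Tm = 4·13 + 2·9 = 52 + 18 = 70°C

70°C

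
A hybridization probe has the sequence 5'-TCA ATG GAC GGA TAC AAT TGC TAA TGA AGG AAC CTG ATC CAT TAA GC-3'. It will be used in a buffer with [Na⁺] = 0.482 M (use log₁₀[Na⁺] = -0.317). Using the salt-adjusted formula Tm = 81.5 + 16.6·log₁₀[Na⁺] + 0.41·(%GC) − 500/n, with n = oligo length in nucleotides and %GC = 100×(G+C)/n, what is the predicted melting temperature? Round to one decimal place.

Length n = 47. Base counts: C=9, A=17, G=10, T=11
G+C = 19, so %GC = 19/47 × 100 = 40.426%
Salt term: 16.6 × (-0.317) = -5.262
GC term: 0.41 × 40.426 = 16.575; length term: −500/47 = −10.638
Tm = 81.5 + (-5.262) + 16.575 − 10.638 = 82.175 → 82.2°C

82.2°C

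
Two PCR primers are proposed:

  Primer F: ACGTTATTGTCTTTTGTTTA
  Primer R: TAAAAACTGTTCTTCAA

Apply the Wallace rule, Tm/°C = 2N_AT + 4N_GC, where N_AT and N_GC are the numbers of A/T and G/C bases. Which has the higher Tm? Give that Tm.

Primer F: A+T=15, G+C=5 → Tm = 2(15)+4(5) = 50°C
Primer R: A+T=13, G+C=4 → Tm = 2(13)+4(4) = 42°C
50°C vs 42°C → primer F is higher.

Primer F, 50°C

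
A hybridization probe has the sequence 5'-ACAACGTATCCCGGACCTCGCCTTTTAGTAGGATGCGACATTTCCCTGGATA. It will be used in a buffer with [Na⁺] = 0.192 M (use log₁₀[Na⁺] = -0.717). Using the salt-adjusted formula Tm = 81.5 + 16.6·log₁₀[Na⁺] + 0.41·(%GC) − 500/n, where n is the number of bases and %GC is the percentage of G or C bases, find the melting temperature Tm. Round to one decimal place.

80.5°C

Length n = 52. G=11, T=14, A=12, C=15
G+C = 26, so %GC = 26/52 × 100 = 50%
Salt term: 16.6 × (-0.717) = -11.902
GC term: 0.41 × 50 = 20.5; length term: −500/52 = −9.615
Tm = 81.5 + (-11.902) + 20.5 − 9.615 = 80.483 → 80.5°C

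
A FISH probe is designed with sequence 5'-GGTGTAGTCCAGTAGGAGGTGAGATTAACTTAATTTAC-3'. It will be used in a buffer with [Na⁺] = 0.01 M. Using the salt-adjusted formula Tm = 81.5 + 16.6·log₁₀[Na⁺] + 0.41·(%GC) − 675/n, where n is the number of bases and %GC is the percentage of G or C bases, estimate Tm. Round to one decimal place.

46.7°C

Length n = 38. Counting bases: T=12, A=11, C=4, G=11
G+C = 15, so %GC = 15/38 × 100 = 39.474%
Salt term: 16.6 × (-2) = -33.2
GC term: 0.41 × 39.474 = 16.184; length term: −675/38 = −17.763
Tm = 81.5 + (-33.2) + 16.184 − 17.763 = 46.721 → 46.7°C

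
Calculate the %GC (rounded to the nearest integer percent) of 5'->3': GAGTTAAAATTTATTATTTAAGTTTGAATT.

Base counts: G=4, C=0, A=11, T=15
G+C = 4 + 0 = 4 out of 30 bases
%GC = 4/30 × 100 = 13.33% ≈ 13%

13%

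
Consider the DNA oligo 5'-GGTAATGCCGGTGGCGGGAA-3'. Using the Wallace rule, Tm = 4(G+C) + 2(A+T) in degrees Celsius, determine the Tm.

66°C

A=4, C=3, G=10, T=3
So N_AT = 7 and N_GC = 13.
Tm = 4·13 + 2·7 = 52 + 14 = 66°C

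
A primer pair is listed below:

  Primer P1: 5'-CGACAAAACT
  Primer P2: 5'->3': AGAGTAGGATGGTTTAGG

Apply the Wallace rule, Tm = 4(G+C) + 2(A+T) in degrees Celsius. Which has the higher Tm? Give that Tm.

Primer P2, 52°C

Primer P1: A+T=6, G+C=4 → Tm = 2(6)+4(4) = 28°C
Primer P2: A+T=10, G+C=8 → Tm = 2(10)+4(8) = 52°C
28°C vs 52°C → primer P2 is higher.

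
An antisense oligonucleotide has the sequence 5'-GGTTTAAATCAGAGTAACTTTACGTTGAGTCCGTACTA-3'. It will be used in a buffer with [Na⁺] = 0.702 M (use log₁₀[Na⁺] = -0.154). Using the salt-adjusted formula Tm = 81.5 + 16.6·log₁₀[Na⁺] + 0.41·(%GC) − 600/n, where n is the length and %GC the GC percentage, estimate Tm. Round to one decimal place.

Length n = 38. Base counts: T=13, A=11, C=6, G=8
G+C = 14, so %GC = 14/38 × 100 = 36.842%
Salt term: 16.6 × (-0.154) = -2.556
GC term: 0.41 × 36.842 = 15.105; length term: −600/38 = −15.789
Tm = 81.5 + (-2.556) + 15.105 − 15.789 = 78.26 → 78.3°C

78.3°C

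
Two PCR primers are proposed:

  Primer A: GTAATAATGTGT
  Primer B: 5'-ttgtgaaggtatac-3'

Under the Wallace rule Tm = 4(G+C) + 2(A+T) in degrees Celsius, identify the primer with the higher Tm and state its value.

Primer A: A+T=9, G+C=3 → Tm = 2(9)+4(3) = 30°C
Primer B: A+T=9, G+C=5 → Tm = 2(9)+4(5) = 38°C
30°C vs 38°C → primer B is higher.

Primer B, 38°C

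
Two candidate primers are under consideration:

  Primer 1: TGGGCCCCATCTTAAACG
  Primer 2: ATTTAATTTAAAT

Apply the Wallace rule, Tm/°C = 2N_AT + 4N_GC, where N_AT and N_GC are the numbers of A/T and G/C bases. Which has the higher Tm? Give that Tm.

Primer 1: A+T=8, G+C=10 → Tm = 2(8)+4(10) = 56°C
Primer 2: A+T=13, G+C=0 → Tm = 2(13)+4(0) = 26°C
56°C vs 26°C → primer 1 is higher.

Primer 1, 56°C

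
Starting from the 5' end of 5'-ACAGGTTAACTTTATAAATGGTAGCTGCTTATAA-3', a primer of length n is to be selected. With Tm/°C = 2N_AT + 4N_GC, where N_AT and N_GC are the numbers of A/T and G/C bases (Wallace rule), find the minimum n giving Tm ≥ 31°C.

First 11 bases: ACAGGTTAACT → Tm = 30°C (< 31°C)
First 12 bases: ACAGGTTAACTT → Tm = 32°C (≥ 31°C)
Each additional base adds 2°C (A/T) or 4°C (G/C), so Tm is non-decreasing in n; n = 12 is the first length to reach 31°C.

n = 12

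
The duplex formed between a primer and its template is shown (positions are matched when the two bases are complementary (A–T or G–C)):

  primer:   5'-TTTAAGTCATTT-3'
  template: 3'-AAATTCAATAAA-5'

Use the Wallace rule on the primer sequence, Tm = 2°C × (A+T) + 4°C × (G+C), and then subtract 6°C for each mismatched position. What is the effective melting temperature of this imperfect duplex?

22°C

Primer base counts: A=3, T=7, G=1, C=1 → A+T=10, G+C=2
Perfect-match Tm = 2(10) + 4(2) = 20 + 8 = 28°C
Mismatches (positions where the bases are not complementary): 1 (at position 8)
Effective Tm = 28 − 1×6 = 28 − 6 = 22°C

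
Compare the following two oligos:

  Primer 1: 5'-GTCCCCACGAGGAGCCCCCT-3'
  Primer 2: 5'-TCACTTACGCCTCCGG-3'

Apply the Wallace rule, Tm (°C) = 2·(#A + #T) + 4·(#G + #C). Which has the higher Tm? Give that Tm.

Primer 1: A+T=5, G+C=15 → Tm = 2(5)+4(15) = 70°C
Primer 2: A+T=6, G+C=10 → Tm = 2(6)+4(10) = 52°C
70°C vs 52°C → primer 1 is higher.

Primer 1, 70°C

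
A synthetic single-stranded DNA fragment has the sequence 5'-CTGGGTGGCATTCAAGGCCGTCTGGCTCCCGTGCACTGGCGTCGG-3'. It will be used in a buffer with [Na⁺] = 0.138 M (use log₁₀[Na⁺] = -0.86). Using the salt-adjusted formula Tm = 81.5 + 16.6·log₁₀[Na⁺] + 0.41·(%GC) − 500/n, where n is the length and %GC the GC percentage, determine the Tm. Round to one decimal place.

Length n = 45. Counting bases: A=4, C=14, T=10, G=17
G+C = 31, so %GC = 31/45 × 100 = 68.889%
Salt term: 16.6 × (-0.86) = -14.276
GC term: 0.41 × 68.889 = 28.244; length term: −500/45 = −11.111
Tm = 81.5 + (-14.276) + 28.244 − 11.111 = 84.357 → 84.4°C

84.4°C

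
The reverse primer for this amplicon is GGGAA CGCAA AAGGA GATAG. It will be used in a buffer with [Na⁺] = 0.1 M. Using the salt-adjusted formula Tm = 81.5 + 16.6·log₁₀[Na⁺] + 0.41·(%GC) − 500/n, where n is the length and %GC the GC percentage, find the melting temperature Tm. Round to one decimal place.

60.4°C

Length n = 20. A=9, T=1, C=2, G=8
G+C = 10, so %GC = 10/20 × 100 = 50%
Salt term: 16.6 × (-1) = -16.6
GC term: 0.41 × 50 = 20.5; length term: −500/20 = −25
Tm = 81.5 + (-16.6) + 20.5 − 25 = 60.4 → 60.4°C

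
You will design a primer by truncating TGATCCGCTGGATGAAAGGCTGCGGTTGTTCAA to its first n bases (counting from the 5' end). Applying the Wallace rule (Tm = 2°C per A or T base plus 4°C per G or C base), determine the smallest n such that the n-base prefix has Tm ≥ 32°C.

First 9 bases: TGATCCGCT → Tm = 28°C (< 32°C)
First 10 bases: TGATCCGCTG → Tm = 32°C (≥ 32°C)
Each additional base adds 2°C (A/T) or 4°C (G/C), so Tm is non-decreasing in n; n = 10 is the first length to reach 32°C.

n = 10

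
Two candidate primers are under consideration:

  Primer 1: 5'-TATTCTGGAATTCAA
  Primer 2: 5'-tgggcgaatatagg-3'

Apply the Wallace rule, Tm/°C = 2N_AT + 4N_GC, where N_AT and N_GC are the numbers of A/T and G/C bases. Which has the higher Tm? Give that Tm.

Primer 1: A+T=11, G+C=4 → Tm = 2(11)+4(4) = 38°C
Primer 2: A+T=7, G+C=7 → Tm = 2(7)+4(7) = 42°C
38°C vs 42°C → primer 2 is higher.

Primer 2, 42°C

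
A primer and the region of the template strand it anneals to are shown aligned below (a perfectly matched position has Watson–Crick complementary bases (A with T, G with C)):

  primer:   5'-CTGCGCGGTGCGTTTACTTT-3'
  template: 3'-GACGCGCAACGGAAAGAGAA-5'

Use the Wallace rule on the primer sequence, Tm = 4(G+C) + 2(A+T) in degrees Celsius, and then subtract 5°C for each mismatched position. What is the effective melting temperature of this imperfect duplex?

Primer base counts: A=1, T=8, G=6, C=5 → A+T=9, G+C=11
Perfect-match Tm = 2(9) + 4(11) = 18 + 44 = 62°C
Mismatches (positions where the bases are not complementary): 5 (at positions 8, 12, 16, 17, 18)
Effective Tm = 62 − 5×5 = 62 − 25 = 37°C

37°C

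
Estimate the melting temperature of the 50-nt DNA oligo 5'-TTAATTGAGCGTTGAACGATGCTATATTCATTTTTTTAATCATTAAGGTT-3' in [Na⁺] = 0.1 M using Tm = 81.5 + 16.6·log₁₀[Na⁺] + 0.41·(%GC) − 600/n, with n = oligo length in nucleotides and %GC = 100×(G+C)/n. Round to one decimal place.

Length n = 50. Base counts: C=5, A=14, T=23, G=8
G+C = 13, so %GC = 13/50 × 100 = 26%
Salt term: 16.6 × (-1) = -16.6
GC term: 0.41 × 26 = 10.66; length term: −600/50 = −12
Tm = 81.5 + (-16.6) + 10.66 − 12 = 63.56 → 63.6°C

63.6°C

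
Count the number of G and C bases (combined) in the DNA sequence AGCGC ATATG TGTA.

6

Scanning the sequence gives G=4, T=4, A=4, C=2.
Total G or C: 4 + 2 = 6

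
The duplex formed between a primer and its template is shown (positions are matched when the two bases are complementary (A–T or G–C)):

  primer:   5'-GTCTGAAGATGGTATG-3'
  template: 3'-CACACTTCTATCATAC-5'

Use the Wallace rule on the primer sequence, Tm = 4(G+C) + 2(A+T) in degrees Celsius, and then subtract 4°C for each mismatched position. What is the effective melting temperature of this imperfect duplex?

Primer base counts: A=4, T=5, G=6, C=1 → A+T=9, G+C=7
Perfect-match Tm = 2(9) + 4(7) = 18 + 28 = 46°C
Mismatches (positions where the bases are not complementary): 2 (at positions 3, 11)
Effective Tm = 46 − 2×4 = 46 − 8 = 38°C

38°C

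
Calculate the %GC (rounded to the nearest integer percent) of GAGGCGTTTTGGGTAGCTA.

Counting bases: T=6, G=8, A=3, C=2
G+C = 8 + 2 = 10 out of 19 bases
%GC = 10/19 × 100 = 52.63% ≈ 53%

53%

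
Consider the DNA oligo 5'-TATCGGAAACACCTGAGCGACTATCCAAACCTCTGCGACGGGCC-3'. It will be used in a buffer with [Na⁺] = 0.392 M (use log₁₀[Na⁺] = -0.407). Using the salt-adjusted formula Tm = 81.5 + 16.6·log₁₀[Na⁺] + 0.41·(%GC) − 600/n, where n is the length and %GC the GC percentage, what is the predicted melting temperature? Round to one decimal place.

84.4°C

Length n = 44. A=12, G=10, T=7, C=15
G+C = 25, so %GC = 25/44 × 100 = 56.818%
Salt term: 16.6 × (-0.407) = -6.756
GC term: 0.41 × 56.818 = 23.295; length term: −600/44 = −13.636
Tm = 81.5 + (-6.756) + 23.295 − 13.636 = 84.403 → 84.4°C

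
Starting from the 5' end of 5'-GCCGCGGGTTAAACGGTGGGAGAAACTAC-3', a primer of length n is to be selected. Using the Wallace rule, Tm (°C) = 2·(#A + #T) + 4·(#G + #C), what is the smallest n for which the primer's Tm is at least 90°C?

First 28 bases: GCCGCGGGTTAAACGGTGGGAGAAACTA → Tm = 88°C (< 90°C)
First 29 bases: GCCGCGGGTTAAACGGTGGGAGAAACTAC → Tm = 92°C (≥ 90°C)
Since every base adds ≥2°C, Tm only increases with n, so the threshold is first crossed at n = 29.

n = 29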